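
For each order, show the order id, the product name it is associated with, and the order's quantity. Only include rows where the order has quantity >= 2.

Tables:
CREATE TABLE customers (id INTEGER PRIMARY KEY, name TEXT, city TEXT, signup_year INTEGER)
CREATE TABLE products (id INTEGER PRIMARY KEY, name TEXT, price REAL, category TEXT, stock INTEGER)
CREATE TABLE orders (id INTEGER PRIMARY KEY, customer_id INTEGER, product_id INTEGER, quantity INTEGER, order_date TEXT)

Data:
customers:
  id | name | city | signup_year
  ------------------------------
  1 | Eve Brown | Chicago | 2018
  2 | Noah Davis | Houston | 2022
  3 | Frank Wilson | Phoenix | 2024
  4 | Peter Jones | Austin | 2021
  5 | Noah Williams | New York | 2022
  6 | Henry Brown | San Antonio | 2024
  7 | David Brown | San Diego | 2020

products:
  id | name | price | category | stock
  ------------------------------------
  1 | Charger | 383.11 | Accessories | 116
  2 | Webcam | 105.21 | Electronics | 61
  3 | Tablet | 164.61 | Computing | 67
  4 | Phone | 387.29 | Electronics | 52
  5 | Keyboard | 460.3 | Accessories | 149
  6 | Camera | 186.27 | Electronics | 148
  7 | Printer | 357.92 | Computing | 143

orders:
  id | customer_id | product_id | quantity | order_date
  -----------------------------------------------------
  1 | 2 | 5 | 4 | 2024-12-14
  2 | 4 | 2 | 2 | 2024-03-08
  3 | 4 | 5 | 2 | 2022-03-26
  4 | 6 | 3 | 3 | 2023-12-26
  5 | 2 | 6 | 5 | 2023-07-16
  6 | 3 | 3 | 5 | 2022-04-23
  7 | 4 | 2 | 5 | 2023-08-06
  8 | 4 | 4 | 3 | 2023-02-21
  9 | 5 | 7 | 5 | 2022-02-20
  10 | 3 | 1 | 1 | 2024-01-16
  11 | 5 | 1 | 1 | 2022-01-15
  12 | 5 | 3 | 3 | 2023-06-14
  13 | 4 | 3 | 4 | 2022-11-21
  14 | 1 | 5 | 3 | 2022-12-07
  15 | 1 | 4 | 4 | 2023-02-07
SELECT c.id, p.name AS product, c.quantity FROM orders c JOIN products p ON c.product_id = p.id WHERE c.quantity >= 2

Execution result:
id | product | quantity
1 | Keyboard | 4
2 | Webcam | 2
3 | Keyboard | 2
4 | Tablet | 3
5 | Camera | 5
6 | Tablet | 5
7 | Webcam | 5
8 | Phone | 3
9 | Printer | 5
12 | Tablet | 3
13 | Tablet | 4
14 | Keyboard | 3
15 | Phone | 4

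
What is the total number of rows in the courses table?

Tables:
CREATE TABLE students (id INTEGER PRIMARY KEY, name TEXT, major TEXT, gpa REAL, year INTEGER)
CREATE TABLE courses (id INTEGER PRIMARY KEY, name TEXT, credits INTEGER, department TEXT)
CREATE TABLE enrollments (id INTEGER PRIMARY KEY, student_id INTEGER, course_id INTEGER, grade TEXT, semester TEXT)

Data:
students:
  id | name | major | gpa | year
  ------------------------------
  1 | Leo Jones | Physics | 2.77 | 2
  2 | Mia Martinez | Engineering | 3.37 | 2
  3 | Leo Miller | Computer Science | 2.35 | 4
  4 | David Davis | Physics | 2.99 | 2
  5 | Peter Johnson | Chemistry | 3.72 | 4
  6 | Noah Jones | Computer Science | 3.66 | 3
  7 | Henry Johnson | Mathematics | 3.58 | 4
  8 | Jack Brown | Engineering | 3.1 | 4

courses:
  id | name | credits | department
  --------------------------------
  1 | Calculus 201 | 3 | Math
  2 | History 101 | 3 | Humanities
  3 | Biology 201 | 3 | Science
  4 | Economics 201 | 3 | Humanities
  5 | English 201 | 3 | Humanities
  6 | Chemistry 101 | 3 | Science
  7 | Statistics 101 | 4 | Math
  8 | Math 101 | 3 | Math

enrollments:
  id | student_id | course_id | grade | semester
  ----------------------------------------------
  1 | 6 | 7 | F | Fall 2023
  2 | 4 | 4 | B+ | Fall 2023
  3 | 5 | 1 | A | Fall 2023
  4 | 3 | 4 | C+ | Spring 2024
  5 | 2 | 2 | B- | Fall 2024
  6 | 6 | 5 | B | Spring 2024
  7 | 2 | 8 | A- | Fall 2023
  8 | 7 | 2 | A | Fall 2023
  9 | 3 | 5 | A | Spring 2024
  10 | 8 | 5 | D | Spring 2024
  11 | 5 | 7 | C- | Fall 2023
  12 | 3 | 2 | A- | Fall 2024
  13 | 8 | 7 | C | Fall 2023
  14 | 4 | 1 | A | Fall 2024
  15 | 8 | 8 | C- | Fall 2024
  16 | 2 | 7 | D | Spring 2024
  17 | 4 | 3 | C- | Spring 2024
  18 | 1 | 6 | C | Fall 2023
SELECT COUNT(*) FROM courses

Execution result:
8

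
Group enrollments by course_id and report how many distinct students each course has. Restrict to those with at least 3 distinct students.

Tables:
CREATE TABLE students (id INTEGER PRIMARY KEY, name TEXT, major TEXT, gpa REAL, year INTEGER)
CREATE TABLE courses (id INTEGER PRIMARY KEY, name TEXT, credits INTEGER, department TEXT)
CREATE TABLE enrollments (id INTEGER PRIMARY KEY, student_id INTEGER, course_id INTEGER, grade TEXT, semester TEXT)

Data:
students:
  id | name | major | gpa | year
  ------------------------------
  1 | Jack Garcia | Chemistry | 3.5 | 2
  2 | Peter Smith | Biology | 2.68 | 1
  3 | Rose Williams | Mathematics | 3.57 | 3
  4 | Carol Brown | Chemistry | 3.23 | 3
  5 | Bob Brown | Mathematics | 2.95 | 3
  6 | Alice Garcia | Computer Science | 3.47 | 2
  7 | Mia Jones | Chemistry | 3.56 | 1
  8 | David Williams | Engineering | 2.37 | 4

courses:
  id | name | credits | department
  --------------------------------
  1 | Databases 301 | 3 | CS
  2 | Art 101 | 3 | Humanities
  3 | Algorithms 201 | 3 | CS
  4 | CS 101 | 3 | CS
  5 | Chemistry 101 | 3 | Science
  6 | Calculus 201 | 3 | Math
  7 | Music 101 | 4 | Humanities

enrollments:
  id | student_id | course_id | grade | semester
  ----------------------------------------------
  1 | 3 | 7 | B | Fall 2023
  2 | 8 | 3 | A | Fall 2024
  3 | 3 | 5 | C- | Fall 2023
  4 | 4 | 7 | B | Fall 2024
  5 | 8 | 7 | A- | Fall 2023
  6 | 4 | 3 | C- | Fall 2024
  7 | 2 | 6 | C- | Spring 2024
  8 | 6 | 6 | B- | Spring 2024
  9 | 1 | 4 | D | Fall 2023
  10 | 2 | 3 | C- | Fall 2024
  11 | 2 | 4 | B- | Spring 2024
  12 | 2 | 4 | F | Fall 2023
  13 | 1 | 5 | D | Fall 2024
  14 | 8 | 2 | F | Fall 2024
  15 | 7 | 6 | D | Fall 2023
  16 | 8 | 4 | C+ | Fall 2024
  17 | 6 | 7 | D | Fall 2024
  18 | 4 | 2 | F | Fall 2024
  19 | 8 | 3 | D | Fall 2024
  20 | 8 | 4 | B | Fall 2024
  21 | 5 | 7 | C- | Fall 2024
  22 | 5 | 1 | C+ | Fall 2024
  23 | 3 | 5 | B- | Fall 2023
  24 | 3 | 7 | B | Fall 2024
SELECT course_id, COUNT(DISTINCT student_id) AS distinct_student_count FROM enrollments GROUP BY course_id HAVING COUNT(DISTINCT student_id) >= 3

Execution result:
course_id | distinct_student_count
3 | 3
4 | 3
6 | 3
7 | 5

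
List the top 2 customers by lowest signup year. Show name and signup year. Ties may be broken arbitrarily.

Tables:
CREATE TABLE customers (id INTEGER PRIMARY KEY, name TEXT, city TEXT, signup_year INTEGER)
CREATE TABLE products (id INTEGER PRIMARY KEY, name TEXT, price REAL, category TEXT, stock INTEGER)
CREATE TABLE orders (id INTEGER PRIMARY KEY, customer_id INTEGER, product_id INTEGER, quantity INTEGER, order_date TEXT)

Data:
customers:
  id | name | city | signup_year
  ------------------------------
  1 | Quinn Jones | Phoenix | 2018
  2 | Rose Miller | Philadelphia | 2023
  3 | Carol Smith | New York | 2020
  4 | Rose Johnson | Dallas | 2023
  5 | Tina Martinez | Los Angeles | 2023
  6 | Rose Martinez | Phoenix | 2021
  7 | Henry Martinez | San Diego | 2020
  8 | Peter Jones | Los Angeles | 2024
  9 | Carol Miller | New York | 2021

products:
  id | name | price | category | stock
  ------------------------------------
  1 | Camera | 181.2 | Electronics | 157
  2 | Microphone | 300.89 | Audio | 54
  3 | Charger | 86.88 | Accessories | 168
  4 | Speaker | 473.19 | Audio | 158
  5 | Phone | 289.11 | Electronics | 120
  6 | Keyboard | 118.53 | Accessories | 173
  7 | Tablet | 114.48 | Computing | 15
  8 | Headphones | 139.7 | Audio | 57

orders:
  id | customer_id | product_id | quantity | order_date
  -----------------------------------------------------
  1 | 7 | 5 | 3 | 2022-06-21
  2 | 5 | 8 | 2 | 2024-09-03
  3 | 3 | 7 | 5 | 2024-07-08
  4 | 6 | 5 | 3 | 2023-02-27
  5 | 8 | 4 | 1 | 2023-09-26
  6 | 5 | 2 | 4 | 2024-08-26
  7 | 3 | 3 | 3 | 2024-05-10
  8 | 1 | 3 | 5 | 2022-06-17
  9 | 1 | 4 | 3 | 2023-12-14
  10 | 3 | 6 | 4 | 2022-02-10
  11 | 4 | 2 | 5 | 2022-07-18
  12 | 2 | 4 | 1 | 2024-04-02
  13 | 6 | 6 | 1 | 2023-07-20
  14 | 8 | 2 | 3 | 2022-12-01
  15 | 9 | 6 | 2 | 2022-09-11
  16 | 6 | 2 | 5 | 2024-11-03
SELECT name, signup_year FROM customers ORDER BY signup_year ASC LIMIT 2

Execution result:
name | signup_year
Quinn Jones | 2018
Carol Smith | 2020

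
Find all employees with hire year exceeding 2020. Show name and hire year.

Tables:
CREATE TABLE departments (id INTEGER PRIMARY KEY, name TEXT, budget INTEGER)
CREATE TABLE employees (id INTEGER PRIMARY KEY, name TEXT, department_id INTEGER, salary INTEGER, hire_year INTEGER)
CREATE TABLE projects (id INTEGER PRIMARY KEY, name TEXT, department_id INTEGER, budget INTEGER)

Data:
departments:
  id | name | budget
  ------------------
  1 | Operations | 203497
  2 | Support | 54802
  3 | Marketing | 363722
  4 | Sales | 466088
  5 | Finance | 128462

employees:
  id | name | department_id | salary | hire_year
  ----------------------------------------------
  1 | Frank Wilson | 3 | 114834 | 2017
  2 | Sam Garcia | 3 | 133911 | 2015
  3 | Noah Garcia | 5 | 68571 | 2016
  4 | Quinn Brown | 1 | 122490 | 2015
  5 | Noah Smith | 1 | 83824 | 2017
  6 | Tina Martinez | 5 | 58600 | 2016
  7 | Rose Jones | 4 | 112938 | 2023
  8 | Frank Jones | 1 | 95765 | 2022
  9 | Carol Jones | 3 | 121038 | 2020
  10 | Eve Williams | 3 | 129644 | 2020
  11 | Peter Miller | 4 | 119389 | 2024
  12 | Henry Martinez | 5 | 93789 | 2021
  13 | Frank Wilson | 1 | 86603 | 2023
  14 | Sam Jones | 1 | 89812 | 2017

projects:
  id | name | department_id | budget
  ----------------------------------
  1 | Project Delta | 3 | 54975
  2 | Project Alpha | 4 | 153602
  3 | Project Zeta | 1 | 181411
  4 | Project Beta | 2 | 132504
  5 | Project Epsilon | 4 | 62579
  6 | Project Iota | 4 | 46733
SELECT name, hire_year FROM employees WHERE hire_year > 2020

Execution result:
name | hire_year
Rose Jones | 2023
Frank Jones | 2022
Peter Miller | 2024
Henry Martinez | 2021
Frank Wilson | 2023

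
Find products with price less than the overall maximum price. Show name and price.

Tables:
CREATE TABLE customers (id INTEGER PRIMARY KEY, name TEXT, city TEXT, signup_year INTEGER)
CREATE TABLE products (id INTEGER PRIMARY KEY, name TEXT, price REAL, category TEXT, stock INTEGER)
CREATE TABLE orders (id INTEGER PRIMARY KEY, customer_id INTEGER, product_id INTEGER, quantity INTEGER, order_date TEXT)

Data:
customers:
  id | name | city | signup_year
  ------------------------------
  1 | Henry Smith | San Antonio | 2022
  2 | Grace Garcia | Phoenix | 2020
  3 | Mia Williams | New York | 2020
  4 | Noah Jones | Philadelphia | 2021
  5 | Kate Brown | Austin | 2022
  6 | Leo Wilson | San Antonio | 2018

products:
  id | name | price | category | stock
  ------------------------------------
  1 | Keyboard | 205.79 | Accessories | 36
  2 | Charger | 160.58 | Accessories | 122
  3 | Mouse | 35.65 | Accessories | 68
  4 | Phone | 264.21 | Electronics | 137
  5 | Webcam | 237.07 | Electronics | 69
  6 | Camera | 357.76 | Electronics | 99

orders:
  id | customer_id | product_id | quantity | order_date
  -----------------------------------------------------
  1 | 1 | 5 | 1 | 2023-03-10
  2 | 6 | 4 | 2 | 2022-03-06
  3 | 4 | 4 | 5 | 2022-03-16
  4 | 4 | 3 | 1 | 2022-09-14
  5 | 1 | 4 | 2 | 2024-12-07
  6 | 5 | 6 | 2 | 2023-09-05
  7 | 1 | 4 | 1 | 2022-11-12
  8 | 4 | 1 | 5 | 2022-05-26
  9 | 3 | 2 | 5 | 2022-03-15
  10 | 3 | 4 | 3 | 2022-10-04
SELECT name, price FROM products WHERE price < (SELECT MAX(price) FROM products)

Execution result:
name | price
Keyboard | 205.79
Charger | 160.58
Mouse | 35.65
Phone | 264.21
Webcam | 237.07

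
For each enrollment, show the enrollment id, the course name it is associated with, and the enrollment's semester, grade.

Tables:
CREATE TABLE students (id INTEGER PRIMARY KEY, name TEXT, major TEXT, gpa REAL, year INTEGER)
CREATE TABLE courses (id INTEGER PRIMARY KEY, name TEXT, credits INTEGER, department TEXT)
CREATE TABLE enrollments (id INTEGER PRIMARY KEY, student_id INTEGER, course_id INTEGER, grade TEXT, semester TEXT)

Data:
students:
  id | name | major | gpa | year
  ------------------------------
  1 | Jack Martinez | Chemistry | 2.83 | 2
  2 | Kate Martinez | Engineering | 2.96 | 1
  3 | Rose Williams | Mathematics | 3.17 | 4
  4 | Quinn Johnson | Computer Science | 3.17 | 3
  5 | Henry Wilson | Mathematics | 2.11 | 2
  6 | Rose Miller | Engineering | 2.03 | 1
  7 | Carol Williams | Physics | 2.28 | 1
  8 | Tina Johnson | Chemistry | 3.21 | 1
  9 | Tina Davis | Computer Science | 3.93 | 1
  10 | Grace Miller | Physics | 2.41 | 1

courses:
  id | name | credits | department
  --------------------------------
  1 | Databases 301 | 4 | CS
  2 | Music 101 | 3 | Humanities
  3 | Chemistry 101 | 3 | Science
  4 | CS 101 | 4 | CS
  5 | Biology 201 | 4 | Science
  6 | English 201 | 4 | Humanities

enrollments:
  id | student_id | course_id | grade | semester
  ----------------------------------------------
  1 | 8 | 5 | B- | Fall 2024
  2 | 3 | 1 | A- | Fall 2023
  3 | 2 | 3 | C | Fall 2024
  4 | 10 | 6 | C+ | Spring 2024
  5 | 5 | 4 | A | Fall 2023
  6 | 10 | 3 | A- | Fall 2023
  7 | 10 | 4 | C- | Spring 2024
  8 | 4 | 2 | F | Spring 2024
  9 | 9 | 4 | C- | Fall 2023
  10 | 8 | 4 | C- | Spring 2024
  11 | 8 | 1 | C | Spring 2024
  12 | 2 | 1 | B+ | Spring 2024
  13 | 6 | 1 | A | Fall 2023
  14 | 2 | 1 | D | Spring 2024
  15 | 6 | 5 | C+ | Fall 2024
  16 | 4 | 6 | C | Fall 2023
SELECT c.id, p.name AS course, c.semester, c.grade FROM enrollments c JOIN courses p ON c.course_id = p.id

Execution result:
id | course | semester | grade
1 | Biology 201 | Fall 2024 | B-
2 | Databases 301 | Fall 2023 | A-
3 | Chemistry 101 | Fall 2024 | C
4 | English 201 | Spring 2024 | C+
5 | CS 101 | Fall 2023 | A
6 | Chemistry 101 | Fall 2023 | A-
7 | CS 101 | Spring 2024 | C-
8 | Music 101 | Spring 2024 | F
9 | CS 101 | Fall 2023 | C-
10 | CS 101 | Spring 2024 | C-
11 | Databases 301 | Spring 2024 | C
12 | Databases 301 | Spring 2024 | B+
13 | Databases 301 | Fall 2023 | A
14 | Databases 301 | Spring 2024 | D
15 | Biology 201 | Fall 2024 | C+
16 | English 201 | Fall 2023 | C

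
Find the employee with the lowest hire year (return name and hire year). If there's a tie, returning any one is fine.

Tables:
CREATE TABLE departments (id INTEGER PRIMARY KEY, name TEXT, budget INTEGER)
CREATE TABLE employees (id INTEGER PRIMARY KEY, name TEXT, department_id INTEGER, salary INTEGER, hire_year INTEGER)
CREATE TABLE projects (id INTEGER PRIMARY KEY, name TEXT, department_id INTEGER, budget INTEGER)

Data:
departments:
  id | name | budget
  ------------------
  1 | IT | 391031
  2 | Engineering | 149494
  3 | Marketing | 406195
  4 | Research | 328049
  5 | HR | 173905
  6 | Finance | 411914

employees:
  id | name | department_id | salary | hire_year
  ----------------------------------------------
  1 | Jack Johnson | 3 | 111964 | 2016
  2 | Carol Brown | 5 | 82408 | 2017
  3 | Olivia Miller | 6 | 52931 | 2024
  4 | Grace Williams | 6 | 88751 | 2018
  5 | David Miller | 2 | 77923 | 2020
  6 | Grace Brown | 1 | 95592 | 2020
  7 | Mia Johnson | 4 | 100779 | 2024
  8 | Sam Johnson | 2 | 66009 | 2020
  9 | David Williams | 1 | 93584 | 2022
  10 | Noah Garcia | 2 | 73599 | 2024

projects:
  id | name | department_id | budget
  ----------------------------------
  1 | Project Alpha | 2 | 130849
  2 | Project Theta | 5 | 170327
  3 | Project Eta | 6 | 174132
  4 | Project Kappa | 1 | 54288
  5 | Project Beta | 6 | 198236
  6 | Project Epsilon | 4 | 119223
SELECT name, hire_year FROM employees ORDER BY hire_year ASC LIMIT 1

Execution result:
name | hire_year
Jack Johnson | 2016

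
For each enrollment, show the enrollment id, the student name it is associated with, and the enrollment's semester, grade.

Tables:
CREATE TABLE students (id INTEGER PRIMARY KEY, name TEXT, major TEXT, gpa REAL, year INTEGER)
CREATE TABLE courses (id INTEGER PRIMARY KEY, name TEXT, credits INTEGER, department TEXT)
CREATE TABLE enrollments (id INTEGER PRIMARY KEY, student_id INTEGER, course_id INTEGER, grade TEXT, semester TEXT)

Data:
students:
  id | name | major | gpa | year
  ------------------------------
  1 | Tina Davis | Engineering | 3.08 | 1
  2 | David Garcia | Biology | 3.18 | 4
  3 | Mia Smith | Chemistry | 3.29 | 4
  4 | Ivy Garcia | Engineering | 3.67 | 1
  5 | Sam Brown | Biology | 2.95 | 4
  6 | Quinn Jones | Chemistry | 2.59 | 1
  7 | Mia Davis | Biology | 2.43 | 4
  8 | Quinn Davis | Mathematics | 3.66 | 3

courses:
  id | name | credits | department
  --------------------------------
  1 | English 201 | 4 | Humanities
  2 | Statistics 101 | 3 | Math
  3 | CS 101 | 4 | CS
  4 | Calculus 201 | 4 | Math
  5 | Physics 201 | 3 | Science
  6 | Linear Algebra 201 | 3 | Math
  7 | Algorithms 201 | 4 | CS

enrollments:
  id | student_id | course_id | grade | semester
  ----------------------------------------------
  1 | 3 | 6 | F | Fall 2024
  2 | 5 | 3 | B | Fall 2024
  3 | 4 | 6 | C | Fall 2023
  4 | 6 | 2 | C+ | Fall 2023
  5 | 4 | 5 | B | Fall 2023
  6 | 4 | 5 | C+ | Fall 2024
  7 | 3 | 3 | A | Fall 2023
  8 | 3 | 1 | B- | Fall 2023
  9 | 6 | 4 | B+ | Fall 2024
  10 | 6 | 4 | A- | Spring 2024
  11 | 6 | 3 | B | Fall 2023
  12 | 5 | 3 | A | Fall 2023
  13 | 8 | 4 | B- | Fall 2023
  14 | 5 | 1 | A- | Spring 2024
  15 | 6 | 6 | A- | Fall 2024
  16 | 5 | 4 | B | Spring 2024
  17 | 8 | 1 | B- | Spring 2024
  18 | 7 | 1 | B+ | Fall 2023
SELECT c.id, p.name AS student, c.semester, c.grade FROM enrollments c JOIN students p ON c.student_id = p.id

Execution result:
id | student | semester | grade
1 | Mia Smith | Fall 2024 | F
2 | Sam Brown | Fall 2024 | B
3 | Ivy Garcia | Fall 2023 | C
4 | Quinn Jones | Fall 2023 | C+
5 | Ivy Garcia | Fall 2023 | B
6 | Ivy Garcia | Fall 2024 | C+
7 | Mia Smith | Fall 2023 | A
8 | Mia Smith | Fall 2023 | B-
9 | Quinn Jones | Fall 2024 | B+
10 | Quinn Jones | Spring 2024 | A-
11 | Quinn Jones | Fall 2023 | B
12 | Sam Brown | Fall 2023 | A
13 | Quinn Davis | Fall 2023 | B-
14 | Sam Brown | Spring 2024 | A-
15 | Quinn Jones | Fall 2024 | A-
16 | Sam Brown | Spring 2024 | B
17 | Quinn Davis | Spring 2024 | B-
18 | Mia Davis | Fall 2023 | B+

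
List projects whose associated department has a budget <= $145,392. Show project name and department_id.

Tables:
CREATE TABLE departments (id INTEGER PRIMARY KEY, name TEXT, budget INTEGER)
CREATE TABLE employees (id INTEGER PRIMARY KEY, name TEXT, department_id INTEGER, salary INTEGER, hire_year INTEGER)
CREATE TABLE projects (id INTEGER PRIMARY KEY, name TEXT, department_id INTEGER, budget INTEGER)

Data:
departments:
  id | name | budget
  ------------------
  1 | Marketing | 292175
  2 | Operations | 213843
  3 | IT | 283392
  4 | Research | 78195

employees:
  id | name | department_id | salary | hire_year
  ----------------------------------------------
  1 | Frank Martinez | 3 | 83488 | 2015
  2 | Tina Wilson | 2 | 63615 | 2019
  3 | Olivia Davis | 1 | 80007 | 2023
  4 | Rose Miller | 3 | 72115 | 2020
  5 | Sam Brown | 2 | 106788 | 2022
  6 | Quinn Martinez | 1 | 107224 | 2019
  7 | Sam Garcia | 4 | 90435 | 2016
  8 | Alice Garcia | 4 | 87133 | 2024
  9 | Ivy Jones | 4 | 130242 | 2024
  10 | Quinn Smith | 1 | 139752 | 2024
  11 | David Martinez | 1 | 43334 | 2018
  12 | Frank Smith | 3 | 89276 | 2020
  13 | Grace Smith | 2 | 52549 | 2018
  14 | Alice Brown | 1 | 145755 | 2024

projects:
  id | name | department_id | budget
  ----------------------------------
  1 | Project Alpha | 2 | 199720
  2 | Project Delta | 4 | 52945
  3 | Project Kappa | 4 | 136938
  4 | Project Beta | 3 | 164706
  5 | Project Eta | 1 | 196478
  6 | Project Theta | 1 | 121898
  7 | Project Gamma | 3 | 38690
SELECT name, department_id FROM projects WHERE department_id IN (SELECT id FROM departments WHERE budget <= 145392)

Execution result:
name | department_id
Project Delta | 4
Project Kappa | 4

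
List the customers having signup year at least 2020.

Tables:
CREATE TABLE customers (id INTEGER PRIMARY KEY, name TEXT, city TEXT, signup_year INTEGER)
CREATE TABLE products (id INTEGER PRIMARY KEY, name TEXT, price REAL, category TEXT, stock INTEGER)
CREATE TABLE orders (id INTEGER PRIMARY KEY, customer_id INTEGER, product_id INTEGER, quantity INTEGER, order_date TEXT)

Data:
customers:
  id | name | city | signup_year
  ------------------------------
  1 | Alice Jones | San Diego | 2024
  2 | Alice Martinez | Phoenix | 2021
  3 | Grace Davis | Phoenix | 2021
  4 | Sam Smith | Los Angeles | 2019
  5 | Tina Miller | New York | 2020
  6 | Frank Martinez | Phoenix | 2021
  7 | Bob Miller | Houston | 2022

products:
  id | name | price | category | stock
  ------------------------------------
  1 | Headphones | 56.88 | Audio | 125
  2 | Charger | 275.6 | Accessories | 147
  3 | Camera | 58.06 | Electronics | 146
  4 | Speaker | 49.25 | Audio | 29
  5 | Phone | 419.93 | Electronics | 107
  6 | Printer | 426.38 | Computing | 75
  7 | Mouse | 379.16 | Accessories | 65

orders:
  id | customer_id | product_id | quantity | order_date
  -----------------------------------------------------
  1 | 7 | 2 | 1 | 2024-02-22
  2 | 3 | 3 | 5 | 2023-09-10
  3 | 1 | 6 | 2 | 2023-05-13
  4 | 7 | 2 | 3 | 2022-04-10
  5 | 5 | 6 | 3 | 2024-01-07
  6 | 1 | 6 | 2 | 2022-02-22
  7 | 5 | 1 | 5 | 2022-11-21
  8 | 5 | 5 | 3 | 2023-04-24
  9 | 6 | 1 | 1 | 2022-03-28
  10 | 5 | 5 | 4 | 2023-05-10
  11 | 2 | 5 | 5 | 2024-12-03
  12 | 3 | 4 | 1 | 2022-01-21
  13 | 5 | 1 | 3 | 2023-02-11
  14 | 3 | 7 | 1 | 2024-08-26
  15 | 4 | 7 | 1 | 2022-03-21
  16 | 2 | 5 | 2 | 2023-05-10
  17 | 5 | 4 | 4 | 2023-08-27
SELECT name, signup_year FROM customers WHERE signup_year >= 2020

Execution result:
name | signup_year
Alice Jones | 2024
Alice Martinez | 2021
Grace Davis | 2021
Tina Miller | 2020
Frank Martinez | 2021
Bob Miller | 2022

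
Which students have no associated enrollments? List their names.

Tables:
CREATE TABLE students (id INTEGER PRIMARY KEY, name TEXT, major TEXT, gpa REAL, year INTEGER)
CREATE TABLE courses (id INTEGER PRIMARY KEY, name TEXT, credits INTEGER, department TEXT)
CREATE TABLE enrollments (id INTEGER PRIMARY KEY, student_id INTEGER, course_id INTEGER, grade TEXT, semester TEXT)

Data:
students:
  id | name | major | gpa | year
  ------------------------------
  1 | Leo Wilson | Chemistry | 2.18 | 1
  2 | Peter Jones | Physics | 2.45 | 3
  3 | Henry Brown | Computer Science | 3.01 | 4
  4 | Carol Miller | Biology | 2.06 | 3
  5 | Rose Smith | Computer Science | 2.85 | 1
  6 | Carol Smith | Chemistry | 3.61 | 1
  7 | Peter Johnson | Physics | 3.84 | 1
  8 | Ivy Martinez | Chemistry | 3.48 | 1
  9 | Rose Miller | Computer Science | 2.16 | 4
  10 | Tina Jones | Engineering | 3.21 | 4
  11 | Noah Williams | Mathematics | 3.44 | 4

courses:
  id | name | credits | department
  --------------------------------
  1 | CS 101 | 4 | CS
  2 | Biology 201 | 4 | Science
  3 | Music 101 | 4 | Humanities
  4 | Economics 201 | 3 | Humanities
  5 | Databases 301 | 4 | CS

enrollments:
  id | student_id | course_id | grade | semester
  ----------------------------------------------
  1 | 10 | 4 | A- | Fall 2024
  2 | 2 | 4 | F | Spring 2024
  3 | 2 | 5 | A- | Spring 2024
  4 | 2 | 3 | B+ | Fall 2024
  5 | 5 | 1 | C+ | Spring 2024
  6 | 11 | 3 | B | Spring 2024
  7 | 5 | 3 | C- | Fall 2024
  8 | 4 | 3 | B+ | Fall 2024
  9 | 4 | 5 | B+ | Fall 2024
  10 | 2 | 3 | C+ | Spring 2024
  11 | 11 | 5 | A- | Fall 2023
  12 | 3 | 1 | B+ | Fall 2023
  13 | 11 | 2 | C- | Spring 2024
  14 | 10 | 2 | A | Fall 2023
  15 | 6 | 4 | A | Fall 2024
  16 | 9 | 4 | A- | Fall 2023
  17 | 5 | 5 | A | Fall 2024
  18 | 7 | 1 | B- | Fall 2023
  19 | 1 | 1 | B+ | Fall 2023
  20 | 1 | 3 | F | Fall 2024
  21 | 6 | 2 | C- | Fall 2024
SELECT p.name FROM students p LEFT JOIN enrollments c ON c.student_id = p.id WHERE c.id IS NULL

Execution result:
Ivy Martinez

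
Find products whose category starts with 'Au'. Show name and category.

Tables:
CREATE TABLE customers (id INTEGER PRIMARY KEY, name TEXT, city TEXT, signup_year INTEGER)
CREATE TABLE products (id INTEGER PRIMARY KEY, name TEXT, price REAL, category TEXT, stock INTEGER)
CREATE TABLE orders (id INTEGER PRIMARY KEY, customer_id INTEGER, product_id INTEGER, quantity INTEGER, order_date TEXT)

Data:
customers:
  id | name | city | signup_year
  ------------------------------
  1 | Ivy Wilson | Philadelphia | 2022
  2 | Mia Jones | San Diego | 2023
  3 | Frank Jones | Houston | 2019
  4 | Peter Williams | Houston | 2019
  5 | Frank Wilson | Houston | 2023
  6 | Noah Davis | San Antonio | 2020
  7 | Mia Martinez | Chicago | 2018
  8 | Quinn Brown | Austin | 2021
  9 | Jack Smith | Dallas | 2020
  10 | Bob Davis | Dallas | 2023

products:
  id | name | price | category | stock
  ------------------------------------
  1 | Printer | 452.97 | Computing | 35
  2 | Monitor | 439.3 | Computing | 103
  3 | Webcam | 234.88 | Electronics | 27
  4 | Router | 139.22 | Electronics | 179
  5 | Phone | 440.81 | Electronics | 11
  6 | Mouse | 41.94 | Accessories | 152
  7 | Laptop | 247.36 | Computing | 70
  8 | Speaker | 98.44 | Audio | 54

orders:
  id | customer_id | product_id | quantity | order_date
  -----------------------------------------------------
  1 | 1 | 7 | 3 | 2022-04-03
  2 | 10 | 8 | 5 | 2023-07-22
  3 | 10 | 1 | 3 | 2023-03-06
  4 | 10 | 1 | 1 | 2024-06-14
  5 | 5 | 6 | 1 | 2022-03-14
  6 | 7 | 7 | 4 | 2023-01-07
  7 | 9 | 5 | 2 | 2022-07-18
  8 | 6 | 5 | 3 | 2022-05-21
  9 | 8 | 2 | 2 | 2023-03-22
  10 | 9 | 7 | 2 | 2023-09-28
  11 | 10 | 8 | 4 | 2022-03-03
SELECT name, category FROM products WHERE category LIKE 'Au%'

Execution result:
name | category
Speaker | Audio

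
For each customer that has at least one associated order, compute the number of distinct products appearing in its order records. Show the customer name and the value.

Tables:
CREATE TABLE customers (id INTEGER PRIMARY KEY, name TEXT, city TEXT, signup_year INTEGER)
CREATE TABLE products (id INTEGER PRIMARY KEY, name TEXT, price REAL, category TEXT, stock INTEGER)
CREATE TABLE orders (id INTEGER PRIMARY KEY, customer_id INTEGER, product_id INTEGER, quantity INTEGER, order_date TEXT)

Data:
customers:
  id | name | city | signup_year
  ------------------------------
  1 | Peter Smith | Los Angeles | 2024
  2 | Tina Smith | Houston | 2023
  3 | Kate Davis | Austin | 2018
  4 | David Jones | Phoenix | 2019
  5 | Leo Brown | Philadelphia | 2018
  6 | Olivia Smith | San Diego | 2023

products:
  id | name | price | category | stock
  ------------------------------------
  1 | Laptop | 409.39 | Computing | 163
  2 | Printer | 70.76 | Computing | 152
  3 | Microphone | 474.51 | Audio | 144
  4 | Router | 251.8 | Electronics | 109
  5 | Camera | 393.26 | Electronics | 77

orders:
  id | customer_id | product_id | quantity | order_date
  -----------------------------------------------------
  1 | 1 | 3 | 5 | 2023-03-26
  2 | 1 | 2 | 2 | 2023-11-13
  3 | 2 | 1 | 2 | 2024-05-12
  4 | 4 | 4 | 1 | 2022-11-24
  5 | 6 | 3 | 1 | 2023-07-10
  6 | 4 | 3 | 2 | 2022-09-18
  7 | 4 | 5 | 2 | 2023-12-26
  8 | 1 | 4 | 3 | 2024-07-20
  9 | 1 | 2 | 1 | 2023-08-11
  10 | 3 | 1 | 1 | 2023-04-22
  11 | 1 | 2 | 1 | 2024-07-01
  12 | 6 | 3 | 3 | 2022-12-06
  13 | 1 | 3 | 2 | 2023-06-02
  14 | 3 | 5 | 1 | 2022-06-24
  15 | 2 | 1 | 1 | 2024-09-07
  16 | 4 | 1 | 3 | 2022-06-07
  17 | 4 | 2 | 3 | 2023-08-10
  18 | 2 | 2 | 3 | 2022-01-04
SELECT p.name, COUNT(DISTINCT c.product_id) AS distinct_product_count FROM orders c JOIN customers p ON c.customer_id = p.id GROUP BY p.id, p.name

Execution result:
name | distinct_product_count
Peter Smith | 3
Tina Smith | 2
Kate Davis | 2
David Jones | 5
Olivia Smith | 1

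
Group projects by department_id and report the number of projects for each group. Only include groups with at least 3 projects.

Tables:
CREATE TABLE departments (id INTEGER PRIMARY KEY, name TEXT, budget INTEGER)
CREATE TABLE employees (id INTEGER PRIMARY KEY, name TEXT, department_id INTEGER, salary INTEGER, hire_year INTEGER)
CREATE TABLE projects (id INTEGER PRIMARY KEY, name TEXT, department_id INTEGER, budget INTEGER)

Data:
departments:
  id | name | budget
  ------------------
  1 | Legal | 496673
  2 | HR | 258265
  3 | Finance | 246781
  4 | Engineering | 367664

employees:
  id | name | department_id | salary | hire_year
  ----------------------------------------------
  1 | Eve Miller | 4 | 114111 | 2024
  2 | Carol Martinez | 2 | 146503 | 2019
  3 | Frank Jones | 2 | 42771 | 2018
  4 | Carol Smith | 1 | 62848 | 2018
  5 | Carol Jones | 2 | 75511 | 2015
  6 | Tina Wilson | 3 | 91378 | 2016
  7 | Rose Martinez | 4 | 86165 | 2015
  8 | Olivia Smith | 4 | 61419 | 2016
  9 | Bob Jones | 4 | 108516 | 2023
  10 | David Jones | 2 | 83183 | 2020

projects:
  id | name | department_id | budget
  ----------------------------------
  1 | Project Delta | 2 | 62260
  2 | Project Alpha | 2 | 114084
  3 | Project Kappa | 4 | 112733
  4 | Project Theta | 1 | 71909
SELECT department_id, COUNT(*) AS n FROM projects GROUP BY department_id HAVING COUNT(*) >= 3

Execution result:
(no rows)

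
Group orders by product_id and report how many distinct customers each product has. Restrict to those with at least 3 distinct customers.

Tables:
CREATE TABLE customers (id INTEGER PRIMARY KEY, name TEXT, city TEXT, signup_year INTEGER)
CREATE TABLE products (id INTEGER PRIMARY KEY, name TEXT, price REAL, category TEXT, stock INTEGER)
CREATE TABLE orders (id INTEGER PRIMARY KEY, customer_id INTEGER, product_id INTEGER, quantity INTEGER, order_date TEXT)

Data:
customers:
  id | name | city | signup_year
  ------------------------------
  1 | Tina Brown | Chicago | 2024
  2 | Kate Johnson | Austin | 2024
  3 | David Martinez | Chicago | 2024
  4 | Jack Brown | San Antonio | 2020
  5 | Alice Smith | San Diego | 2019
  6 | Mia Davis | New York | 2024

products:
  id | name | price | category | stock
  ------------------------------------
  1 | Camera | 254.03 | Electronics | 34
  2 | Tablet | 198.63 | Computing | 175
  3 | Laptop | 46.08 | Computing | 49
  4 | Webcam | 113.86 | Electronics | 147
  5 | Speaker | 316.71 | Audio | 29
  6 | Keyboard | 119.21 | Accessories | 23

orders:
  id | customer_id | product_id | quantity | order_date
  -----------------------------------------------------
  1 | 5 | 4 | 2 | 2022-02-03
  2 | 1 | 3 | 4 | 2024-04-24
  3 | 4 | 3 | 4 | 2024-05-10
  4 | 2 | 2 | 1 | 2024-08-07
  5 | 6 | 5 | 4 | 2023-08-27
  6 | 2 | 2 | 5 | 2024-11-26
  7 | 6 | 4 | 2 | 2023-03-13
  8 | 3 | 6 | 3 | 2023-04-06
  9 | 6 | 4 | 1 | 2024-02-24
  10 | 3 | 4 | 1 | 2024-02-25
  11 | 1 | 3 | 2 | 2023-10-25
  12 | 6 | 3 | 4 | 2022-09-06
SELECT product_id, COUNT(DISTINCT customer_id) AS distinct_customer_count FROM orders GROUP BY product_id HAVING COUNT(DISTINCT customer_id) >= 3

Execution result:
product_id | distinct_customer_count
3 | 3
4 | 3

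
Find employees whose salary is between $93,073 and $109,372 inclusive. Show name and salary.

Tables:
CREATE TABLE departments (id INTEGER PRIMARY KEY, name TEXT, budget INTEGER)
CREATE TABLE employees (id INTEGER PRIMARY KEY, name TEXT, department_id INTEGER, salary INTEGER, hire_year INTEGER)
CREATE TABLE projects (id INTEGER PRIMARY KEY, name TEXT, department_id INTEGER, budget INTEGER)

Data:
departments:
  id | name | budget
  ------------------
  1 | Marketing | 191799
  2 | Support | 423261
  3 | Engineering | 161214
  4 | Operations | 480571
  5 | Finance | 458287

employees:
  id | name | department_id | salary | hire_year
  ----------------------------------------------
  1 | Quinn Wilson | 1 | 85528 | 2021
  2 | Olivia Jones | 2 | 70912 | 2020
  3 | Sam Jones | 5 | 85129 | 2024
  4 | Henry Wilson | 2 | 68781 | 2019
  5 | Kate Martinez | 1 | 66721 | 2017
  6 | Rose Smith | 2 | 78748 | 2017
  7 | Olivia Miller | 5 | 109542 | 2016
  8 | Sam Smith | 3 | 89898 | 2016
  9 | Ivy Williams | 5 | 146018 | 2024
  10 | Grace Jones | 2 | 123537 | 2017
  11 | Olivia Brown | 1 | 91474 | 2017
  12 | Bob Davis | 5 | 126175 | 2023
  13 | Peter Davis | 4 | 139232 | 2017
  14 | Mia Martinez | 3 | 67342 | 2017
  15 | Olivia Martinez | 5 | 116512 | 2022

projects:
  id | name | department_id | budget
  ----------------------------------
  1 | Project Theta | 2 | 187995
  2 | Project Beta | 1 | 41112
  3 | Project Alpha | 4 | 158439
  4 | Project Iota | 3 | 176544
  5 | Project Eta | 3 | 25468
SELECT name, salary FROM employees WHERE salary BETWEEN 93073 AND 109372

Execution result:
(no rows)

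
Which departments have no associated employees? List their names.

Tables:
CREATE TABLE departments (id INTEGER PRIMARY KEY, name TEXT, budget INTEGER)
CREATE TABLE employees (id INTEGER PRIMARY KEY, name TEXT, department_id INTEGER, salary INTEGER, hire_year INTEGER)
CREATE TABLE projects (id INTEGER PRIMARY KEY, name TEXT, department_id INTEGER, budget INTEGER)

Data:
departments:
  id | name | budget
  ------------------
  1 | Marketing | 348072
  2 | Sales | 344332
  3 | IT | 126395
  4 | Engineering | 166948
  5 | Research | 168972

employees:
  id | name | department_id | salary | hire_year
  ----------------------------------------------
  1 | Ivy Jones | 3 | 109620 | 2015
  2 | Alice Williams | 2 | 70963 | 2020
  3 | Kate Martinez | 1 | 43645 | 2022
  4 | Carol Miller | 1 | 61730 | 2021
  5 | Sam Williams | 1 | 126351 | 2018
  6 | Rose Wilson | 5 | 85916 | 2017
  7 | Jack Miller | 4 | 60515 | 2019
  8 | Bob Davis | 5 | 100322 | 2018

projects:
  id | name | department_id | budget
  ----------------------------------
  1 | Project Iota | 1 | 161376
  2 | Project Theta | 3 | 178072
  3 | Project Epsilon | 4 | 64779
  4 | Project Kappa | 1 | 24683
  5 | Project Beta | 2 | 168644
SELECT p.name FROM departments p LEFT JOIN employees c ON c.department_id = p.id WHERE c.id IS NULL

Execution result:
(no rows)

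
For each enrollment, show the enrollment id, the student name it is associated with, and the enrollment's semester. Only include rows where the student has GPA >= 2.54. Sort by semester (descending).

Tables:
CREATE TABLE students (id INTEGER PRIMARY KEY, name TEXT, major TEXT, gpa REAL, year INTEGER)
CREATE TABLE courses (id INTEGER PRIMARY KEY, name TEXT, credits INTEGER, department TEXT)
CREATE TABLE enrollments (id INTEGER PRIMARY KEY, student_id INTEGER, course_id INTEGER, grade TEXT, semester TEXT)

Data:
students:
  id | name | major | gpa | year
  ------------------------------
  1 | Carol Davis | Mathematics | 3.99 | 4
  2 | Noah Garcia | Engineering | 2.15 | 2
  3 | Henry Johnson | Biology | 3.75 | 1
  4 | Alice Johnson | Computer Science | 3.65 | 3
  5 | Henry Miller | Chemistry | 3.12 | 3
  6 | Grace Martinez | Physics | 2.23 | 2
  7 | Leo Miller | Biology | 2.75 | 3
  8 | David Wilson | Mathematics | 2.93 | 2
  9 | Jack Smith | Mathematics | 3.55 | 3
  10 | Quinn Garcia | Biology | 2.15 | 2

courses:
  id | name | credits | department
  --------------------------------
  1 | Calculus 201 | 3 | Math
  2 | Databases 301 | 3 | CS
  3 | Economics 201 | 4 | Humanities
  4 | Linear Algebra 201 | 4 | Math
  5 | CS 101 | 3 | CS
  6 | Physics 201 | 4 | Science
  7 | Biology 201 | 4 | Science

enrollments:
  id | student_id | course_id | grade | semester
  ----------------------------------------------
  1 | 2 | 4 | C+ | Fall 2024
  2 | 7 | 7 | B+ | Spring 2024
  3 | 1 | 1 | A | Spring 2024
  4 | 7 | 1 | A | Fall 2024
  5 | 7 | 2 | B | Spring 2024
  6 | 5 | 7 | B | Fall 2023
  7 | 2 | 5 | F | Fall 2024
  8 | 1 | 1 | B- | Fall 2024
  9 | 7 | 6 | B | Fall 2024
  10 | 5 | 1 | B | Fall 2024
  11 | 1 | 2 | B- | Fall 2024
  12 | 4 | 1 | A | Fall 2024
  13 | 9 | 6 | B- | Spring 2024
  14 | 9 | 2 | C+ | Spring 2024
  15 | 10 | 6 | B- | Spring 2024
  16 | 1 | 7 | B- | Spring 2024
SELECT c.id, p.name AS student, c.semester FROM enrollments c JOIN students p ON c.student_id = p.id WHERE p.gpa >= 2.54 ORDER BY c.semester DESC

Execution result:
id | student | semester
2 | Leo Miller | Spring 2024
3 | Carol Davis | Spring 2024
5 | Leo Miller | Spring 2024
13 | Jack Smith | Spring 2024
14 | Jack Smith | Spring 2024
16 | Carol Davis | Spring 2024
4 | Leo Miller | Fall 2024
8 | Carol Davis | Fall 2024
9 | Leo Miller | Fall 2024
10 | Henry Miller | Fall 2024
11 | Carol Davis | Fall 2024
12 | Alice Johnson | Fall 2024
6 | Henry Miller | Fall 2023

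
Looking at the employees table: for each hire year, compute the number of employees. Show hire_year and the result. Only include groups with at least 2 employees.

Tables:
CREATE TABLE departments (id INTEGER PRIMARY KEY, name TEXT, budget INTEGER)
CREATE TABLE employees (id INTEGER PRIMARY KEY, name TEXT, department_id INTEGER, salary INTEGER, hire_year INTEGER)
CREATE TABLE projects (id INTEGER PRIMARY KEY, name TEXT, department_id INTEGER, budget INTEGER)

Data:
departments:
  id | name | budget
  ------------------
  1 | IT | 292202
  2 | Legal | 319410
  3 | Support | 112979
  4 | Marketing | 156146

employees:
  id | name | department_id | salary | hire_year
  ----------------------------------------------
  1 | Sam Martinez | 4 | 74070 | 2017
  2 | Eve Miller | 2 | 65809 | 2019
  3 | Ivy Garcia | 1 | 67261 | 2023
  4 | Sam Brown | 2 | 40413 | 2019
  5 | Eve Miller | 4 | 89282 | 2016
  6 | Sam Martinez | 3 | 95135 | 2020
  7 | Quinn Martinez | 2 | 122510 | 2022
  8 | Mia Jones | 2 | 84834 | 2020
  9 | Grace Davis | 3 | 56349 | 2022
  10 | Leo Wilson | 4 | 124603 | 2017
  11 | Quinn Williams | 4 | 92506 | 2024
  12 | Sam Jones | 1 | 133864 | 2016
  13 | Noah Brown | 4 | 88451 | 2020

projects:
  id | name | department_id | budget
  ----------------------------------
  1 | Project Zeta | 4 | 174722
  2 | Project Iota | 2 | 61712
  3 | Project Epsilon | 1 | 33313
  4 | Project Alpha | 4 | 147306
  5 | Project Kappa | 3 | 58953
SELECT hire_year, COUNT(*) AS n FROM employees GROUP BY hire_year HAVING COUNT(*) >= 2

Execution result:
hire_year | n
2016 | 2
2017 | 2
2019 | 2
2020 | 3
2022 | 2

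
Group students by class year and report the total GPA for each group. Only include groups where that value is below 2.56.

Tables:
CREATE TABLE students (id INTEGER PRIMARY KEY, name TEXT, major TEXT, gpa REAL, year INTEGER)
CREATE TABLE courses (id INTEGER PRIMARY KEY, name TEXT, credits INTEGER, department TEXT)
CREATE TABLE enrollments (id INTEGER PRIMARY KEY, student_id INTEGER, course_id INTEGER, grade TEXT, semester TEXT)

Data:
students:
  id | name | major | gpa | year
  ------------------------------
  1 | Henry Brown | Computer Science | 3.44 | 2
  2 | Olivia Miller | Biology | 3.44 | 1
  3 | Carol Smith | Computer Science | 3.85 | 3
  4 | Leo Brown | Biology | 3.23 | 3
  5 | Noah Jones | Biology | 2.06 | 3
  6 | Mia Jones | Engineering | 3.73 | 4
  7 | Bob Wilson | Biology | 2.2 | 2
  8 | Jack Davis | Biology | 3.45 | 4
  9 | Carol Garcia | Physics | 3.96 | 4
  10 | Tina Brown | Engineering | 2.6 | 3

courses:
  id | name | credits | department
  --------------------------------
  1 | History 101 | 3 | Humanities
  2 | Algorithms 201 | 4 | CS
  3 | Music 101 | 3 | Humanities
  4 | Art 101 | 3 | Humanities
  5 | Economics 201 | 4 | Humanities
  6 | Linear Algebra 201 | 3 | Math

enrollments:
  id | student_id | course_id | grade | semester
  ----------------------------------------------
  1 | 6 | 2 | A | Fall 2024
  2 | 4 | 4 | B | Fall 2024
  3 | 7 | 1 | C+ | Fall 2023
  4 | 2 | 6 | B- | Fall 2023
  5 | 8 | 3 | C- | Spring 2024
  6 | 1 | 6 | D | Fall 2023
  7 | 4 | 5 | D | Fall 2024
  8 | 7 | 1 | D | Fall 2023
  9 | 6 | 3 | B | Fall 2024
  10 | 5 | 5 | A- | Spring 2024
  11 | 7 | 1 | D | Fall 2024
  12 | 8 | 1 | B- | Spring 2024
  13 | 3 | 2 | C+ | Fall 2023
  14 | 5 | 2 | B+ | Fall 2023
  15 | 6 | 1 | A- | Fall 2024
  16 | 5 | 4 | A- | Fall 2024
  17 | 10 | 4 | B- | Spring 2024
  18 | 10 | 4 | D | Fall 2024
SELECT year, SUM(gpa) AS sum_gpa FROM students GROUP BY year HAVING SUM(gpa) < 2.56

Execution result:
(no rows)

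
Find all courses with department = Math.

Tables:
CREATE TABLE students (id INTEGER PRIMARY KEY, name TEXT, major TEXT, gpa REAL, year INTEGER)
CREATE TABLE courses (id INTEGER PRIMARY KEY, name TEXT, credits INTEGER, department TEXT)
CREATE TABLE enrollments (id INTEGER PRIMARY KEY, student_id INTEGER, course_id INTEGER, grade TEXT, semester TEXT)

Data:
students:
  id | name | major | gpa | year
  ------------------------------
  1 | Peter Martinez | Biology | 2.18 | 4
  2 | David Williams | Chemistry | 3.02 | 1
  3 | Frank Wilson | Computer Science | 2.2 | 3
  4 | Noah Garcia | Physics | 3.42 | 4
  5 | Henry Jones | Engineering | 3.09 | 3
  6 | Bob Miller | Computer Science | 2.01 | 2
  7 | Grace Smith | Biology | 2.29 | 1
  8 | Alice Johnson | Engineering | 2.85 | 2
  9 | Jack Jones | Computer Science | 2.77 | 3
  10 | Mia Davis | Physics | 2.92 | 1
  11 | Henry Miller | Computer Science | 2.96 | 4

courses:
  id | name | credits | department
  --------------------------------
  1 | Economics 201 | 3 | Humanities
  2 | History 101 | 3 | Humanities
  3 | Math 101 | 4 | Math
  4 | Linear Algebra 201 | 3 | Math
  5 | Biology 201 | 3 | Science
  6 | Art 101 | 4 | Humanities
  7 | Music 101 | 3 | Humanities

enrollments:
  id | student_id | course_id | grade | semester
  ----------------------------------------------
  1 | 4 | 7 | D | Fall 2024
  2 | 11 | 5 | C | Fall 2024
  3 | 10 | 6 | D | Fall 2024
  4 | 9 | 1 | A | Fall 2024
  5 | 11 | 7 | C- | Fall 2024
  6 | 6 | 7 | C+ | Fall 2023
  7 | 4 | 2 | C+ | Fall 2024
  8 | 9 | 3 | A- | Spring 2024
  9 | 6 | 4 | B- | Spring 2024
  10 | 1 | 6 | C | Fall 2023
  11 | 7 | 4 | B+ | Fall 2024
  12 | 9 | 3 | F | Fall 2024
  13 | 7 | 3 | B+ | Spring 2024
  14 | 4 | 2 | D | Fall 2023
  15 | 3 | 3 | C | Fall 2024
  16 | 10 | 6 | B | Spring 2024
SELECT name, department FROM courses WHERE department = 'Math'

Execution result:
name | department
Math 101 | Math
Linear Algebra 201 | Math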